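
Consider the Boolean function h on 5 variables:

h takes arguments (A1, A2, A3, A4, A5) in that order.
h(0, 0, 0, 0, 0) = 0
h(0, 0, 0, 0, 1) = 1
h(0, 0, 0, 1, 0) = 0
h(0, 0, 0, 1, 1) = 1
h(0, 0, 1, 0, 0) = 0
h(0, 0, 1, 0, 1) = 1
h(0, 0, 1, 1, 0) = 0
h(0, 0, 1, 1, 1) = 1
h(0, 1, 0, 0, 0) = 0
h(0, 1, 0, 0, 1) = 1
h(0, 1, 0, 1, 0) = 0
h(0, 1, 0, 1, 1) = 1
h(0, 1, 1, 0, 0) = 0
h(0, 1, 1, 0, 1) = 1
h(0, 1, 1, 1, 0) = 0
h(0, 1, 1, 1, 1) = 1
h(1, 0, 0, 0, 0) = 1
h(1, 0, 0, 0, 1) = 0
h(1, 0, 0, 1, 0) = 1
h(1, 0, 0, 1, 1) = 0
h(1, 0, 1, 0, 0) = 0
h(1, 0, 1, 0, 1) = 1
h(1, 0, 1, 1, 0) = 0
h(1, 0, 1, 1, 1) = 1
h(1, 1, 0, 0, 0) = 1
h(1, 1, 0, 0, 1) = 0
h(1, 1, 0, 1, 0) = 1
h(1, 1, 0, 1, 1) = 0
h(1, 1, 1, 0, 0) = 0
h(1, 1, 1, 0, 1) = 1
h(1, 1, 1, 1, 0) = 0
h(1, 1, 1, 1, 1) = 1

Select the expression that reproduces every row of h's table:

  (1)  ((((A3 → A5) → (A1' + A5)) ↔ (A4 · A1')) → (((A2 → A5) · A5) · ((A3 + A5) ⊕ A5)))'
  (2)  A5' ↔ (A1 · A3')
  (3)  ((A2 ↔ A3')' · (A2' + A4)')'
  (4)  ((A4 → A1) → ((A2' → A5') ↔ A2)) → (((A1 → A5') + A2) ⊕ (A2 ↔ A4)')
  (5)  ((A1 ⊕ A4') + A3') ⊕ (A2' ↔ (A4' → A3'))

(1) disagrees with h on (0,0,0,0,1) (formula → 0, table → 1); rule it out.
(3) disagrees with h on (0,0,0,0,0) (formula → 1, table → 0); rule it out.
(4) disagrees with h on (0,0,0,0,0) (formula → 1, table → 0); rule it out.
(5) disagrees with h on (0,0,0,0,1) (formula → 0, table → 1); rule it out.
(2) is the remaining candidate, and it agrees with h on all 32 inputs.

2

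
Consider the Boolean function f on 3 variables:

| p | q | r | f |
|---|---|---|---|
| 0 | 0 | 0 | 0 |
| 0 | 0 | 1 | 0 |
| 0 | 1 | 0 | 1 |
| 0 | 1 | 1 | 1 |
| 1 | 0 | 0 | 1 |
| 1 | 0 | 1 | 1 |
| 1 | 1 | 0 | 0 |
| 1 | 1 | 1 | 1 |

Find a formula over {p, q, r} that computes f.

f(p, q, r) = not ((((not p and not q) and not r) or ((not p and not q) and r)) or ((p and q) and not r))

There are just 3 zero rows: (0,0,0), (0,0,1), (1,1,0). Their minterms are ¬p·¬q·¬r, ¬p·¬q·r, p·q·¬r; the OR of those covers precisely the 0-outputs, and negating it yields f.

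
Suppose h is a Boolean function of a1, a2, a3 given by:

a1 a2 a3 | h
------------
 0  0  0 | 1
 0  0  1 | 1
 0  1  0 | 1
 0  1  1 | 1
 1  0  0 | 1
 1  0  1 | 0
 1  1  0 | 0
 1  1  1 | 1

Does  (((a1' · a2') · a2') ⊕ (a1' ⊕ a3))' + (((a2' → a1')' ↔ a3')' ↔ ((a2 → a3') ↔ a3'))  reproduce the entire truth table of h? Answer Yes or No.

Evaluate (((a1' · a2') · a2') ⊕ (a1' ⊕ a3))' + (((a2' → a1')' ↔ a3')' ↔ ((a2 → a3') ↔ a3')) on each row and compare to h:
  a1=0, a2=0, a3=0: formula gives 1, h = 1 ✓
  a1=0, a2=0, a3=1: formula gives 1, h = 1 ✓
  a1=0, a2=1, a3=0: formula gives 1, h = 1 ✓
  a1=0, a2=1, a3=1: formula gives 1, h = 1 ✓
  a1=1, a2=0, a3=0: formula gives 1, h = 1 ✓
  …
  a1=1, a2=1, a3=0: formula gives 1, but h = 0 ✗
Row (1,1,0) is a counterexample, so the formula is not equivalent to h.

No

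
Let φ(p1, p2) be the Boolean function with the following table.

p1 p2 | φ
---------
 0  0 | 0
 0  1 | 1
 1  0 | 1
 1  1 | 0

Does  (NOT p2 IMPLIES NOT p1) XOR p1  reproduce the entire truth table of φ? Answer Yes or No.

No

Test each input against both φ and the formula:
  p1=0, p2=0: formula gives 1, but φ = 0 ✗
Since they disagree at (0,0), the expression is not a correct formula for φ.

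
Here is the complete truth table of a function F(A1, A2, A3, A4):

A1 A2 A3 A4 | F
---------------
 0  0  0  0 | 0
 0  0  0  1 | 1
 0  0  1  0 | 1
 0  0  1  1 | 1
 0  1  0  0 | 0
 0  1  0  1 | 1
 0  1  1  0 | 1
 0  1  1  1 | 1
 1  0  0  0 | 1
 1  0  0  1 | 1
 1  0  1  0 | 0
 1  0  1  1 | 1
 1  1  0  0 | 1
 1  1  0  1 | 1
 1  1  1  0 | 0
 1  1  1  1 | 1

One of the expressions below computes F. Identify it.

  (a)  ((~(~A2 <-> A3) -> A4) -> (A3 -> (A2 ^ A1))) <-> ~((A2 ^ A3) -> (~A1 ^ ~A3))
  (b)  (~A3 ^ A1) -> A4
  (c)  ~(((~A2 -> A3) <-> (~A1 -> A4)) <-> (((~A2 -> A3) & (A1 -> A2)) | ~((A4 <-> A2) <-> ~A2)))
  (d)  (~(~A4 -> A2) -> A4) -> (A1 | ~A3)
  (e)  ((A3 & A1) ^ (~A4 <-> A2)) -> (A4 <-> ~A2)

b

(a): at (0,0,0,1) it gives 0, but F = 1 — eliminated.
(c): at (0,0,0,0) it gives 1, but F = 0 — eliminated.
(d): at (0,0,0,0) it gives 1, but F = 0 — eliminated.
(e): at (0,0,0,0) it gives 1, but F = 0 — eliminated.
(b) is the remaining candidate, and it agrees with F on all 16 inputs.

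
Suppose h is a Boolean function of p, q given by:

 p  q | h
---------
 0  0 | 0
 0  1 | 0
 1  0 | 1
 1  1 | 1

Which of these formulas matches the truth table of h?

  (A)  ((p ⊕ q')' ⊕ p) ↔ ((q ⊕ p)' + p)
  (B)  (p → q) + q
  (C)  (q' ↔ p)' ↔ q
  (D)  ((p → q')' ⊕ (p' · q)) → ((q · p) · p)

(A) fails at (1,0): the formula yields 0, h is 1.
(B) fails at (0,0): the formula yields 1, h is 0.
(D) fails at (0,0): the formula yields 1, h is 0.
That leaves (C). Evaluating it on every row reproduces the table of h exactly.

C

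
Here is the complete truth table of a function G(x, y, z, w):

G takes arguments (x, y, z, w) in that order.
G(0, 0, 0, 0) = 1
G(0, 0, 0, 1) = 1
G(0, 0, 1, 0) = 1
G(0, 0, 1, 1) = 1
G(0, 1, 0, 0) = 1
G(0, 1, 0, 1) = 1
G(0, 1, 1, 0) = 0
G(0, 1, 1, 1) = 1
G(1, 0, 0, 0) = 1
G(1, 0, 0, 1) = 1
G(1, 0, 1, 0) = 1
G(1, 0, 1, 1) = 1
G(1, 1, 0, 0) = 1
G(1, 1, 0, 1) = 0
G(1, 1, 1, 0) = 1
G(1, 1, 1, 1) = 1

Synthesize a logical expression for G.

There are just 2 zero rows: (0,1,1,0), (1,1,0,1). Their minterms are ¬x·y·z·¬w, x·y·¬z·w; the OR of those covers precisely the 0-outputs, and negating it yields G.

G(x, y, z, w) = NOT ((((NOT x AND y) AND z) AND NOT w) OR (((x AND y) AND NOT z) AND w))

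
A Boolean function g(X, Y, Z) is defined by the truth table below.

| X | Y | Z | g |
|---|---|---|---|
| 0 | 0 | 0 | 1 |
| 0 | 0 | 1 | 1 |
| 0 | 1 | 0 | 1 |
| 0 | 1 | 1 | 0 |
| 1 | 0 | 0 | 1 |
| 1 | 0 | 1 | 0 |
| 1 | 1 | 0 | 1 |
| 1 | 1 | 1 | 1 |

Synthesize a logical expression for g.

g(X, Y, Z) = NOT (((NOT X AND Y) AND Z) OR ((X AND NOT Y) AND Z))

The 0-rows are (0,1,1), (1,0,1). Take each as a conjunction (¬X·Y·Z, X·¬Y·Z), form their disjunction, and complement — that gives a formula that is 1 everywhere g is.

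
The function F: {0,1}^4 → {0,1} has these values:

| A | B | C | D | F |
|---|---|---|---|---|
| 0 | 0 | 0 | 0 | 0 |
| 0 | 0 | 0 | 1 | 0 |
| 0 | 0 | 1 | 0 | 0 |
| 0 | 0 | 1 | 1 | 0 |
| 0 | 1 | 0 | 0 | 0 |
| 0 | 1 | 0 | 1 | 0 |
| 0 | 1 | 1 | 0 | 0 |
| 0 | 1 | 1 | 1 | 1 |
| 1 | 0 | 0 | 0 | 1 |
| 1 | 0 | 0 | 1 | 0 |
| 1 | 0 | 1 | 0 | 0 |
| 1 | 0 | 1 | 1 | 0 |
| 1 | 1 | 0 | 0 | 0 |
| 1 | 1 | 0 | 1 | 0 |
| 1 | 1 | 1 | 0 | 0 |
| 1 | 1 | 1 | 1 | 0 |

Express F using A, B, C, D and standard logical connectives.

F(A, B, C, D) = (((A' · B) · C) · D) + (((A · B') · C') · D')

The 1-rows are (0,1,1,1), (1,0,0,0). Each contributes one minterm — ¬A·B·C·D; A·¬B·¬C·¬D — and their disjunction is a sum-of-products form of F.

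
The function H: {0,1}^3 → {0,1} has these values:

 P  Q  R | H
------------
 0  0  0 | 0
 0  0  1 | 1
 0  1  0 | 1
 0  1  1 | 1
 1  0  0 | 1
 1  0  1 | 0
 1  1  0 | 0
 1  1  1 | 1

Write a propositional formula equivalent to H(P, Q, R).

H is 0 on only 3 rows — (0,0,0), (1,0,1), (1,1,0). Writing each as a minterm (¬P·¬Q·¬R, P·¬Q·R, P·Q·¬R) and OR-ing them characterizes exactly where H=0, so H is the negation of that disjunction.

H(P, Q, R) = ~((((~P & ~Q) & ~R) | ((P & ~Q) & R)) | ((P & Q) & ~R))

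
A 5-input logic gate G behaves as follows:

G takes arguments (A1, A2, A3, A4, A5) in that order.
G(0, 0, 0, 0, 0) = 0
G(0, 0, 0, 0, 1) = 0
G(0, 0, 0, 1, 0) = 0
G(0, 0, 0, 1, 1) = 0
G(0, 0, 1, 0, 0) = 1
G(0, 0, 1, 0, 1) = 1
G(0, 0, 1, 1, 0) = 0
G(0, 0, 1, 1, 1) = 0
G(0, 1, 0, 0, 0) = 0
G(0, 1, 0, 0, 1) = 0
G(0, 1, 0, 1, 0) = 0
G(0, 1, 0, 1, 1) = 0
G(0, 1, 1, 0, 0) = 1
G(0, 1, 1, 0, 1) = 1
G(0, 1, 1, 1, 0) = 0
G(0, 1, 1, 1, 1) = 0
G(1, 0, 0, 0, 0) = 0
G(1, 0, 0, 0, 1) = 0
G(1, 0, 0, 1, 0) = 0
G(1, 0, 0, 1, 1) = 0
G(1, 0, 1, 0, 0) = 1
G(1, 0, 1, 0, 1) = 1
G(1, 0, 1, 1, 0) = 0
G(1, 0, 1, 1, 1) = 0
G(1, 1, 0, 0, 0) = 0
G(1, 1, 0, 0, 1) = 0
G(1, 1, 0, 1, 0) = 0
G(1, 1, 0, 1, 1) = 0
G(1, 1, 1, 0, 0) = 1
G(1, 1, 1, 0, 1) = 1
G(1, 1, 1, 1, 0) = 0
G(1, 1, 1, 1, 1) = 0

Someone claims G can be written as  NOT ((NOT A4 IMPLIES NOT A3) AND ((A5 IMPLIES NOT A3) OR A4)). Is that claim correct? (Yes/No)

Yes

Check the formula against G row by row:
  A1=0, A2=0, A3=0, A4=0, A5=0: formula gives 0, G = 0 ✓
  A1=0, A2=0, A3=0, A4=0, A5=1: formula gives 0, G = 0 ✓
  A1=0, A2=0, A3=0, A4=1, A5=0: formula gives 0, G = 0 ✓
  A1=0, A2=0, A3=0, A4=1, A5=1: formula gives 0, G = 0 ✓
  … (the remaining 28 rows also agree.)
Every row agrees, so the formula is equivalent.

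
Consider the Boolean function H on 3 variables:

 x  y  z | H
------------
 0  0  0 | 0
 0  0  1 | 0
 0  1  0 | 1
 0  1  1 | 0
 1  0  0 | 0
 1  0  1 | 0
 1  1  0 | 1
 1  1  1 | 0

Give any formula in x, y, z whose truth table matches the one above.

Collect the rows where H=1 — (0,1,0), (1,1,0) — and write one minterm per row: ¬x·y·¬z, x·y·¬z. Their union (logical OR) reproduces the table exactly.

H(x, y, z) = ((NOT x AND y) AND NOT z) OR ((x AND y) AND NOT z)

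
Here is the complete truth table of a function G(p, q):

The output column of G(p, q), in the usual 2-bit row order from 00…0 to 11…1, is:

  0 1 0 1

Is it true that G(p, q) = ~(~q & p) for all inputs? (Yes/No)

Evaluate ~(~q & p) on each row and compare to G:
  p=0, q=0: formula gives 1, but G = 0 ✗
Since they disagree at (0,0), the expression is not a correct formula for G.

No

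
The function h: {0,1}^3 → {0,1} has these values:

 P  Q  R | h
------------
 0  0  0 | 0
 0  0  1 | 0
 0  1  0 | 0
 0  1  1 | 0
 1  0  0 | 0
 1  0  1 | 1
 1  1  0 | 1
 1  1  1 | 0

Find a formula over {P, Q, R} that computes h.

The 1-rows are (1,0,1), (1,1,0). Each contributes one minterm — P·¬Q·R; P·Q·¬R — and their disjunction is a sum-of-products form of h.

h(P, Q, R) = ((P ∧ ¬Q) ∧ R) ∨ ((P ∧ Q) ∧ ¬R)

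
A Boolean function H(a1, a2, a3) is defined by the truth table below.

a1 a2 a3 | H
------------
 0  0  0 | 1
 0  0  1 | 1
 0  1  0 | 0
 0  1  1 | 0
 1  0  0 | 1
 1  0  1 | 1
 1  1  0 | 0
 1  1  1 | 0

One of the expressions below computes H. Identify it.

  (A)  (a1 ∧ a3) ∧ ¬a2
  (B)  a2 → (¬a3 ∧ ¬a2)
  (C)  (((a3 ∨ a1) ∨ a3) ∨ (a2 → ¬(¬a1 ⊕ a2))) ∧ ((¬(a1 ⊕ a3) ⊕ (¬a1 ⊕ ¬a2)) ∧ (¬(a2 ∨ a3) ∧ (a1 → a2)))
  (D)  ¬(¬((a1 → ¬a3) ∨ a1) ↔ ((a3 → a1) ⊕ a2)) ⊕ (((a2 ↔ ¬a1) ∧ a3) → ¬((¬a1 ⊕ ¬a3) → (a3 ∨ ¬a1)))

B

(A): at (0,0,0) it gives 0, but H = 1 — eliminated.
(C): at (0,0,1) it gives 0, but H = 1 — eliminated.
(D): at (0,0,0) it gives 0, but H = 1 — eliminated.
(B) is the remaining candidate, and it agrees with H on all 8 inputs.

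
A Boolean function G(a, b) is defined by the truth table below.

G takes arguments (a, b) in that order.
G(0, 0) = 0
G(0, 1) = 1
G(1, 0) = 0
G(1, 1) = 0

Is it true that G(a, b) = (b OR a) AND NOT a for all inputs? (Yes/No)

Check the formula against G row by row:
  a=0, b=0: formula gives 0, G = 0 ✓
  a=0, b=1: formula gives 1, G = 1 ✓
  a=1, b=0: formula gives 0, G = 0 ✓
  a=1, b=1: formula gives 0, G = 0 ✓
All 4 rows match — the expression computes G exactly.

Yes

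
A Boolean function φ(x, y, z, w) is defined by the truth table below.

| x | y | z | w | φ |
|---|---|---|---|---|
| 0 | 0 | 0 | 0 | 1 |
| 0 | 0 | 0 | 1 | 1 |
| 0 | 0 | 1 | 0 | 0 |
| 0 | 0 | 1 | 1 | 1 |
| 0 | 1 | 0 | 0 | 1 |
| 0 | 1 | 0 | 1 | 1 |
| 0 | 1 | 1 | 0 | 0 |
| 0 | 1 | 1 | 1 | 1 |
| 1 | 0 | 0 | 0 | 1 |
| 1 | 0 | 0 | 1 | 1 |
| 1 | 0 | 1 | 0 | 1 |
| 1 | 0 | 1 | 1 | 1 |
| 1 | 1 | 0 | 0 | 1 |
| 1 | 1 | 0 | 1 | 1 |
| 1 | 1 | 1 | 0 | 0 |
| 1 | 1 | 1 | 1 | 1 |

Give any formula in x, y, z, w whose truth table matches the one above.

φ(x, y, z, w) = ¬(((((¬x ∧ ¬y) ∧ z) ∧ ¬w) ∨ (((¬x ∧ y) ∧ z) ∧ ¬w)) ∨ (((x ∧ y) ∧ z) ∧ ¬w))

φ is 0 on only 3 rows — (0,0,1,0), (0,1,1,0), (1,1,1,0). Writing each as a minterm (¬x·¬y·z·¬w, ¬x·y·z·¬w, x·y·z·¬w) and OR-ing them characterizes exactly where φ=0, so φ is the negation of that disjunction.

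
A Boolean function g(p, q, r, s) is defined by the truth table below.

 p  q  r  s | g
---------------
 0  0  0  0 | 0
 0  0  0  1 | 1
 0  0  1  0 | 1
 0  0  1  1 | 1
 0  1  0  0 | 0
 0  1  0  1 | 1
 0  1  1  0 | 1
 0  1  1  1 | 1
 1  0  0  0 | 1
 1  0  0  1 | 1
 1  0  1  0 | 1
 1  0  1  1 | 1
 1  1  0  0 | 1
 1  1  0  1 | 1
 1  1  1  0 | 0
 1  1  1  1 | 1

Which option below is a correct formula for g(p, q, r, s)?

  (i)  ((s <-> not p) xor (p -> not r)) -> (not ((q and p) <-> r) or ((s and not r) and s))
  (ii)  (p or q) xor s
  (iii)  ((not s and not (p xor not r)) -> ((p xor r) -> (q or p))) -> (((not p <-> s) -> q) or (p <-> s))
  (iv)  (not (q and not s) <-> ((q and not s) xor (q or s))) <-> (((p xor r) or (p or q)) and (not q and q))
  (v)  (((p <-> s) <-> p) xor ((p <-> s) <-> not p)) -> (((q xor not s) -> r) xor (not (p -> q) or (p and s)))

i

(ii): at (0,0,1,0) it gives 0, but g = 1 — eliminated.
(iii): at (0,0,0,0) it gives 1, but g = 0 — eliminated.
(iv): at (0,0,0,0) it gives 1, but g = 0 — eliminated.
(v): at (0,1,0,0) it gives 1, but g = 0 — eliminated.
Only (i) survives; checking it on all 16 rows confirms it matches g.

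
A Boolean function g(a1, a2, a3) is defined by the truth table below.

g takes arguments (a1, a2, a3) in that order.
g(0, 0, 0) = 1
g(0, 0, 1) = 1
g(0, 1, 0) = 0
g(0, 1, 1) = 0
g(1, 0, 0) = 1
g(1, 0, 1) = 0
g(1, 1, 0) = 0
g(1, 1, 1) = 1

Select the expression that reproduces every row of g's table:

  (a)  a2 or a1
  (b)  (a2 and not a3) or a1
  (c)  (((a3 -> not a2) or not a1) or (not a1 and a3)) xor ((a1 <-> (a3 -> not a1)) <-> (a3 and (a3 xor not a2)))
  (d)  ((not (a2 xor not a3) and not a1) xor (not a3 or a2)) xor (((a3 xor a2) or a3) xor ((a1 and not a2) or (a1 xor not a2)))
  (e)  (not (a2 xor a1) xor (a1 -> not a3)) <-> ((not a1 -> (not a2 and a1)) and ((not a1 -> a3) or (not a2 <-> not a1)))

(a) disagrees with g on (0,0,0) (formula → 0, table → 1); rule it out.
(b) disagrees with g on (0,0,0) (formula → 0, table → 1); rule it out.
(c) disagrees with g on (0,0,0) (formula → 0, table → 1); rule it out.
(d) disagrees with g on (0,0,0) (formula → 0, table → 1); rule it out.
(e) is the remaining candidate, and it agrees with g on all 8 inputs.

e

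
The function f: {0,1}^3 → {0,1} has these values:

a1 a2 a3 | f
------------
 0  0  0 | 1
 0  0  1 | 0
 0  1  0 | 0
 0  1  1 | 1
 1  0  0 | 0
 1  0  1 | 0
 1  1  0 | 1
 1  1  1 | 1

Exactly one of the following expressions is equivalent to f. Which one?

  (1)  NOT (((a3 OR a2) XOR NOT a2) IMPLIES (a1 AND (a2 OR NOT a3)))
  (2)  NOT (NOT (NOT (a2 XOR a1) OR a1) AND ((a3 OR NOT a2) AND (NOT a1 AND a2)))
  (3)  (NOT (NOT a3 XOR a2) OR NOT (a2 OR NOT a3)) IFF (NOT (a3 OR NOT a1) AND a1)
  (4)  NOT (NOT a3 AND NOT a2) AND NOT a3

(1) disagrees with f on (0,1,0) (formula → 1, table → 0); rule it out.
(2) disagrees with f on (0,0,1) (formula → 1, table → 0); rule it out.
(4) disagrees with f on (0,0,0) (formula → 0, table → 1); rule it out.
(3) is the remaining candidate, and it agrees with f on all 8 inputs.

3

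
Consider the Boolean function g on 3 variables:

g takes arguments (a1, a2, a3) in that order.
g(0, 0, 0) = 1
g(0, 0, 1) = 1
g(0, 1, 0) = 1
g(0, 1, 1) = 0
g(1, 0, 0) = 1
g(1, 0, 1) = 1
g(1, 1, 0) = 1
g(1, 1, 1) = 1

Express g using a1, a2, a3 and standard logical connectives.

g is 0 on exactly one input, (0,1,1), whose minterm is ¬a1·a2·a3. So g is the negation of that single conjunction.

g(a1, a2, a3) = NOT ((NOT a1 AND a2) AND a3)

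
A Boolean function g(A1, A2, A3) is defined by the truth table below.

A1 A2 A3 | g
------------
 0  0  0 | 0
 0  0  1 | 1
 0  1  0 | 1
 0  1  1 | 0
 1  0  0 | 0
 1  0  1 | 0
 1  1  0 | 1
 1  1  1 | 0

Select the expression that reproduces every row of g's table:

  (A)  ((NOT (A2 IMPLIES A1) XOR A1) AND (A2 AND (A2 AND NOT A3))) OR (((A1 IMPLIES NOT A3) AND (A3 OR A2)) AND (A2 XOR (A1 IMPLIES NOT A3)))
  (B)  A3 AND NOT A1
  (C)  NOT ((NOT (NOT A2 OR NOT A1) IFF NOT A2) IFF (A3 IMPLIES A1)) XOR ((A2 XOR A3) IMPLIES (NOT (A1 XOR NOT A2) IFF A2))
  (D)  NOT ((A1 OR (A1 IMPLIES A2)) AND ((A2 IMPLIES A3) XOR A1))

A

(B) disagrees with g on (0,1,0) (formula → 0, table → 1); rule it out.
(C) disagrees with g on (1,0,1) (formula → 1, table → 0); rule it out.
(D) disagrees with g on (0,0,1) (formula → 0, table → 1); rule it out.
That leaves (A). Evaluating it on every row reproduces the table of g exactly.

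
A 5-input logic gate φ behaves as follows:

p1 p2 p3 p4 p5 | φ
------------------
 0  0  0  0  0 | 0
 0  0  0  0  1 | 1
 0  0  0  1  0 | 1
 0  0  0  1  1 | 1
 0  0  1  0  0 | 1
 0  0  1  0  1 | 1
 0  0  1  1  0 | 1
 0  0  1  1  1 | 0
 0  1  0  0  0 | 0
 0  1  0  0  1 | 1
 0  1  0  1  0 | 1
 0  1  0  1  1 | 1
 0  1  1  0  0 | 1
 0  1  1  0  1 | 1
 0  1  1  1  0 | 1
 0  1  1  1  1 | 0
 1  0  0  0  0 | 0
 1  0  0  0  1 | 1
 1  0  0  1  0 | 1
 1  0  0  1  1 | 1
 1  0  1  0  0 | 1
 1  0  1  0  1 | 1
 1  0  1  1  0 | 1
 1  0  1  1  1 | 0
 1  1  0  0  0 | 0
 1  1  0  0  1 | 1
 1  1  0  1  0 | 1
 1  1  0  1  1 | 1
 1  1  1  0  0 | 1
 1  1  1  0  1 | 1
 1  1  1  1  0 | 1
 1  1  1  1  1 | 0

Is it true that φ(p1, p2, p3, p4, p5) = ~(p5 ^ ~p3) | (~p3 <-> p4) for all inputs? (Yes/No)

Yes

Check the formula against φ row by row:
  p1=0, p2=0, p3=0, p4=0, p5=0: formula gives 0, φ = 0 ✓
  p1=0, p2=0, p3=0, p4=0, p5=1: formula gives 1, φ = 1 ✓
  p1=0, p2=0, p3=0, p4=1, p5=0: formula gives 1, φ = 1 ✓
  p1=0, p2=0, p3=0, p4=1, p5=1: formula gives 1, φ = 1 ✓
  …and likewise for the remaining 28 rows.
Every row agrees, so the formula is equivalent.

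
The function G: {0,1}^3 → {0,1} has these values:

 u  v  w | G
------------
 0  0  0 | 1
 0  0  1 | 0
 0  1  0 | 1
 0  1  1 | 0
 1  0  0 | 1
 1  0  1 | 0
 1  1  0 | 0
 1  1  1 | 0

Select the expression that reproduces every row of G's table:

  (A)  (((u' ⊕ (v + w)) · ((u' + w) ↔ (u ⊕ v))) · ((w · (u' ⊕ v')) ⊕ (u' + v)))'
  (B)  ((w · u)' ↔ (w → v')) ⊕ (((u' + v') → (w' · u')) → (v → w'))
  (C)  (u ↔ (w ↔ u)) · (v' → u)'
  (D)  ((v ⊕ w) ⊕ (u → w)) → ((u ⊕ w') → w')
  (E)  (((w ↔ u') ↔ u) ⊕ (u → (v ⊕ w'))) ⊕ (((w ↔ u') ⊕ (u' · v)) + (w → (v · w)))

(A) fails at (0,0,1): the formula yields 1, G is 0.
(B) fails at (0,0,0): the formula yields 0, G is 1.
(C) fails at (0,0,0): the formula yields 0, G is 1.
(D) fails at (0,0,1): the formula yields 1, G is 0.
That leaves (E). Evaluating it on every row reproduces the table of G exactly.

E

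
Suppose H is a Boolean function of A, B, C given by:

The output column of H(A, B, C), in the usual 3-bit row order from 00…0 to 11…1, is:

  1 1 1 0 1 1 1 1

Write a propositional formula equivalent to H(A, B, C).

H is 0 on exactly one input, (0,1,1), whose minterm is ¬A·B·C. So H is the negation of that single conjunction.

H(A, B, C) = ¬((¬A ∧ B) ∧ C)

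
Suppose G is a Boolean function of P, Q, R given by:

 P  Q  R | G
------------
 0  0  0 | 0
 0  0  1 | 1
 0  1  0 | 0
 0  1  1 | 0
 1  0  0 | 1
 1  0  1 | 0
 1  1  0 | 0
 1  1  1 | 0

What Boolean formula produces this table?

G(P, Q, R) = ((¬P ∧ ¬Q) ∧ R) ∨ ((P ∧ ¬Q) ∧ ¬R)

G=1 on 2 inputs: (0,0,1), (1,0,0). Reading each as a conjunction of literals (¬P·¬Q·R, P·¬Q·¬R) and taking the OR gives the canonical DNF.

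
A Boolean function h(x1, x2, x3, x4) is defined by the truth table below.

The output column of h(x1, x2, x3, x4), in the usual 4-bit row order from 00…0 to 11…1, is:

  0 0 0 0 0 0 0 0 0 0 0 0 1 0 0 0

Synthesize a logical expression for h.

Only row (1,1,0,0) gives 1. That row's minterm x1·x2·¬x3·¬x4 is h directly.

h(x1, x2, x3, x4) = ((x1 & x2) & ~x3) & ~x4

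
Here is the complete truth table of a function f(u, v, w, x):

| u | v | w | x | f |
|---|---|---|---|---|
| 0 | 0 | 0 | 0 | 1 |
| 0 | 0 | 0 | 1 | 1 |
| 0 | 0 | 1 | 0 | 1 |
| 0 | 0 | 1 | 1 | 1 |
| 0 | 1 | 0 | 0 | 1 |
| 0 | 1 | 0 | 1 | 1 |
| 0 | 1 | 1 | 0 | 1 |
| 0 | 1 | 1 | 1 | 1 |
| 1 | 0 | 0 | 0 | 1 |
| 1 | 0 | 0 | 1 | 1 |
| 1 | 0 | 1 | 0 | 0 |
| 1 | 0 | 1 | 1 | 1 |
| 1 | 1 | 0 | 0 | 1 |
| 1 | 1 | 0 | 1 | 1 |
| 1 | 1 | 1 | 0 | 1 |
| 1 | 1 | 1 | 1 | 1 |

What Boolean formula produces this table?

Only row (1,0,1,0) gives 0. So f is 1 everywhere except there — the complement of the minterm u·¬v·w·¬x.

f(u, v, w, x) = ¬(((u ∧ ¬v) ∧ w) ∧ ¬x)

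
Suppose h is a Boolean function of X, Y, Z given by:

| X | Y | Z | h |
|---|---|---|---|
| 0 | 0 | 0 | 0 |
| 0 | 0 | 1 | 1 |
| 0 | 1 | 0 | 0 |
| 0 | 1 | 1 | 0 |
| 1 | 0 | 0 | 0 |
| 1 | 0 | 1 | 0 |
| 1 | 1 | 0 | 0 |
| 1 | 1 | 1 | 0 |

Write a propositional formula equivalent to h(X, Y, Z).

h is 1 on exactly one input, (0,0,1), whose minterm is ¬X·¬Y·Z. So h is just that conjunction.

h(X, Y, Z) = (X' · Y') · Z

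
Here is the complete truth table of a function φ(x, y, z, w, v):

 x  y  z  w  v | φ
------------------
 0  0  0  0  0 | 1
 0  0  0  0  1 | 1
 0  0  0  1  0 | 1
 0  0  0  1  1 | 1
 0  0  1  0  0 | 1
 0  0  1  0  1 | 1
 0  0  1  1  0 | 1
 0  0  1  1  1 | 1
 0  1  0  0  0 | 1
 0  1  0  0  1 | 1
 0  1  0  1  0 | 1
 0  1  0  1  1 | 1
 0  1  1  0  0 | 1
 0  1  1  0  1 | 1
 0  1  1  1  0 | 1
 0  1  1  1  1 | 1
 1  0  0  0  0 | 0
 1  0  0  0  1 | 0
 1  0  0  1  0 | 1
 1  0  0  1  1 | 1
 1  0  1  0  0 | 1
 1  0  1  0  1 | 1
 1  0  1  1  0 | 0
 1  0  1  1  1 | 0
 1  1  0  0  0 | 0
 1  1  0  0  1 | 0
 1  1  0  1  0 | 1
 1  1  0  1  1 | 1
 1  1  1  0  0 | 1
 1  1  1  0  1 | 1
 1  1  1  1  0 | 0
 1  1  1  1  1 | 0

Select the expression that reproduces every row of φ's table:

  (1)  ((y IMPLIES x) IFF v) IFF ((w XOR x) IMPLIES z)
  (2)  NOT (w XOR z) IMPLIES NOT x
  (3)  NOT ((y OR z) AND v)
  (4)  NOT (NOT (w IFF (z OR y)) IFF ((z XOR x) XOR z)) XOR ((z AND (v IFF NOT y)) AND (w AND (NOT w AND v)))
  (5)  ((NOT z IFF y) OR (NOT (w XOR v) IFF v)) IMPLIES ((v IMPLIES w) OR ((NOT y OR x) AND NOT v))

2

(1) disagrees with φ on (0,0,0,0,0) (formula → 0, table → 1); rule it out.
(3) disagrees with φ on (0,0,1,0,1) (formula → 0, table → 1); rule it out.
(4) disagrees with φ on (0,0,0,0,0) (formula → 0, table → 1); rule it out.
(5) disagrees with φ on (0,0,1,0,1) (formula → 0, table → 1); rule it out.
That leaves (2). Evaluating it on every row reproduces the table of φ exactly.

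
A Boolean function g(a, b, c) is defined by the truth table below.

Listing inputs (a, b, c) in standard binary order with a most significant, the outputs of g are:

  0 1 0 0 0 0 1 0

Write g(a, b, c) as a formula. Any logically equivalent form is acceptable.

The 1-rows are (0,0,1), (1,1,0). Each contributes one minterm — ¬a·¬b·c; a·b·¬c — and their disjunction is a sum-of-products form of g.

g(a, b, c) = ((not a and not b) and c) or ((a and b) and not c)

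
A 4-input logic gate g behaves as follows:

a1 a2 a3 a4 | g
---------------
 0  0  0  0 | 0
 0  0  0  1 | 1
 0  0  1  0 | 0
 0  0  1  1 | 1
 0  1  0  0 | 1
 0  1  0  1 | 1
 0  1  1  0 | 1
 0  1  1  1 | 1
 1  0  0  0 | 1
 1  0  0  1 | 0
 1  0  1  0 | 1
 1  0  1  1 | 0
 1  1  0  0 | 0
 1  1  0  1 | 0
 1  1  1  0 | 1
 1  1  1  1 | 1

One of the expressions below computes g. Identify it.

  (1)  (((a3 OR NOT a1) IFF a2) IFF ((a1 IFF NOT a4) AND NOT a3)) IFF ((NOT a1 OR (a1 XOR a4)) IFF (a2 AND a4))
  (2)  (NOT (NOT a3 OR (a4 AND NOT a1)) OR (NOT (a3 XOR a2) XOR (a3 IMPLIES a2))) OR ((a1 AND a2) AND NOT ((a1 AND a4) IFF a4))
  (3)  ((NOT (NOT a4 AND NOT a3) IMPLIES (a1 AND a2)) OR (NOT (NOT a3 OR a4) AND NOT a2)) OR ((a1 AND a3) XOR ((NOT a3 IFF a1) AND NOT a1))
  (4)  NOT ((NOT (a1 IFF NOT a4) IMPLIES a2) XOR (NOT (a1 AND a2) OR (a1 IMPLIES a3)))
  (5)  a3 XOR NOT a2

4

(1) disagrees with g on (0,0,1,1) (formula → 0, table → 1); rule it out.
(2) disagrees with g on (0,0,0,1) (formula → 0, table → 1); rule it out.
(3) disagrees with g on (0,0,0,0) (formula → 1, table → 0); rule it out.
(5) disagrees with g on (0,0,0,0) (formula → 1, table → 0); rule it out.
That leaves (4). Evaluating it on every row reproduces the table of g exactly.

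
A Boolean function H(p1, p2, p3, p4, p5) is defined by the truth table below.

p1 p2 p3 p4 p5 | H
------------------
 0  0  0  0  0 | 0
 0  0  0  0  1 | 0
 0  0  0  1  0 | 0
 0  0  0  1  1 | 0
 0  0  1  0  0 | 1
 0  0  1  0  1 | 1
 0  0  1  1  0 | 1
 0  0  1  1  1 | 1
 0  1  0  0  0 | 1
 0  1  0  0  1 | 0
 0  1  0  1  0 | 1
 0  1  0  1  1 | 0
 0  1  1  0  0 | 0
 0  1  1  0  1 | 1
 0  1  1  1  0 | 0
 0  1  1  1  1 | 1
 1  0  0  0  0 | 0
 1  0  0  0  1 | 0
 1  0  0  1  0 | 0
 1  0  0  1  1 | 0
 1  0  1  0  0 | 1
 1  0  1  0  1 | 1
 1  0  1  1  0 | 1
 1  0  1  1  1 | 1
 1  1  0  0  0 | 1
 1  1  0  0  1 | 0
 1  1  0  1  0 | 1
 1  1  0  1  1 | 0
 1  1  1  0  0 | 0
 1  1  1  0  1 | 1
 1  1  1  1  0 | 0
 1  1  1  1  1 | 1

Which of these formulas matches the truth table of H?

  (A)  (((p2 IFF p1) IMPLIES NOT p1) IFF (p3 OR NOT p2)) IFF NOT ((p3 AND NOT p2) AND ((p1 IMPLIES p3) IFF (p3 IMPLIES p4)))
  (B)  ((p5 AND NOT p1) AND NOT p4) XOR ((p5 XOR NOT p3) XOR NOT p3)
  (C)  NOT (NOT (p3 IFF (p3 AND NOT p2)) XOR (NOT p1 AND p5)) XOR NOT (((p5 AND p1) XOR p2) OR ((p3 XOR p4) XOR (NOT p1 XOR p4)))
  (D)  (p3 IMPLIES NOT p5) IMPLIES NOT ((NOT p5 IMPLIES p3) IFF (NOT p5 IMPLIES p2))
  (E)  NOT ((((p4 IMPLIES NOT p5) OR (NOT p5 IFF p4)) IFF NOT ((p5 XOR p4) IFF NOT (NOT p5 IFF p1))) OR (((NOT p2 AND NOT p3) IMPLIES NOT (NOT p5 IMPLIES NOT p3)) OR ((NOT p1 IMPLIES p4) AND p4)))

D

(A) disagrees with H on (0,0,0,0,0) (formula → 1, table → 0); rule it out.
(B) disagrees with H on (0,0,0,1,1) (formula → 1, table → 0); rule it out.
(C) disagrees with H on (0,0,0,0,0) (formula → 1, table → 0); rule it out.
(E) disagrees with H on (0,0,1,0,0) (formula → 0, table → 1); rule it out.
Only (D) survives; checking it on all 32 rows confirms it matches H.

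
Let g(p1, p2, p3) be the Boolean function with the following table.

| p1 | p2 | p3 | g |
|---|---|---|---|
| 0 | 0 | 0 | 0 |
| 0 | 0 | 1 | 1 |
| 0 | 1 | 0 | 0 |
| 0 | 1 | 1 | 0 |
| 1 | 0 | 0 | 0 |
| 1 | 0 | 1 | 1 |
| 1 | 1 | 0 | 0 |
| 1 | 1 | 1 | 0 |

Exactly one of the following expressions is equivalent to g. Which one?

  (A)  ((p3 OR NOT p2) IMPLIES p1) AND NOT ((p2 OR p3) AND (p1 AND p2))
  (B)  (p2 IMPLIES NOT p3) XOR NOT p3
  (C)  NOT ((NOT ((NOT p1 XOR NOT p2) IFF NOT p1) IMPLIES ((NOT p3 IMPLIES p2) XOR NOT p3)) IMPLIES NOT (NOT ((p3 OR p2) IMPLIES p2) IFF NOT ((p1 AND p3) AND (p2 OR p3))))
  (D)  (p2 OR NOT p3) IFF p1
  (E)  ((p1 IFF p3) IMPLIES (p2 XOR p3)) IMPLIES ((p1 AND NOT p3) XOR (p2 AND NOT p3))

B

(A) fails at (0,0,1): the formula yields 0, g is 1.
(C) fails at (1,0,1): the formula yields 0, g is 1.
(D) fails at (1,0,0): the formula yields 1, g is 0.
(E) fails at (0,0,0): the formula yields 1, g is 0.
That leaves (B). Evaluating it on every row reproduces the table of g exactly.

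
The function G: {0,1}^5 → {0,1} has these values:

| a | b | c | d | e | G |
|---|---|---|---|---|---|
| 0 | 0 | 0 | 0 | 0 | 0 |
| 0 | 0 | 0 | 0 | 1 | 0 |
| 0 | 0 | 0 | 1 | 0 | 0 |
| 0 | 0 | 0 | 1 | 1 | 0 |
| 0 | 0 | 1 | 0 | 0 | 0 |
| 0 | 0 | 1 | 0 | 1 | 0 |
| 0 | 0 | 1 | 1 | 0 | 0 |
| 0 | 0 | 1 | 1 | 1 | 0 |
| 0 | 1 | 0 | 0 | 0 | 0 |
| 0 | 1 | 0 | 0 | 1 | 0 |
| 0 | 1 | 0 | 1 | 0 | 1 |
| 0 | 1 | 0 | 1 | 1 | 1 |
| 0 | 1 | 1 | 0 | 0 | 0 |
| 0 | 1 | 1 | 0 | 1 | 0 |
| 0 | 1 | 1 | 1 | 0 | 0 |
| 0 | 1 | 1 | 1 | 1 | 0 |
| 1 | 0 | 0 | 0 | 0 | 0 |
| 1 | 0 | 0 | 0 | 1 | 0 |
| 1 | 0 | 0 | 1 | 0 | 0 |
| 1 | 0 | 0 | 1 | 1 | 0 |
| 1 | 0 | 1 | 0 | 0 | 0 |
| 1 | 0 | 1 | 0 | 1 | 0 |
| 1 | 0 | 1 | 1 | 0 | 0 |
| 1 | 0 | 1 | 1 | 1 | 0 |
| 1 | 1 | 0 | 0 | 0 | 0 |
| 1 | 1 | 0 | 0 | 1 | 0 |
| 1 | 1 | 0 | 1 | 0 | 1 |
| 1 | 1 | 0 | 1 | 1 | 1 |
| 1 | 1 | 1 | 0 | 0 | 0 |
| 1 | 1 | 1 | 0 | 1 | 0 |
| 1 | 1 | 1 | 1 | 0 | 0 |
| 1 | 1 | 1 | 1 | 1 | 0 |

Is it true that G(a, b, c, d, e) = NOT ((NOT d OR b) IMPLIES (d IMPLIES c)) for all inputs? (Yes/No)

Yes

Check the formula against G row by row:
  a=0, b=0, c=0, d=0, e=0: formula gives 0, G = 0 ✓
  a=0, b=0, c=0, d=0, e=1: formula gives 0, G = 0 ✓
  a=0, b=0, c=0, d=1, e=0: formula gives 0, G = 0 ✓
  a=0, b=0, c=0, d=1, e=1: formula gives 0, G = 0 ✓
  … (the remaining 28 rows also agree.)
All 32 rows match — the expression computes G exactly.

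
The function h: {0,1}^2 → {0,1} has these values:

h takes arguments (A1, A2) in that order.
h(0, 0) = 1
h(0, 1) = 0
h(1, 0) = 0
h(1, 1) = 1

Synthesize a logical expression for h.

The output is 1 exactly when an even number of inputs are 1 — the complement of 2-way XOR.

h(A1, A2) = ~(A1 ^ A2)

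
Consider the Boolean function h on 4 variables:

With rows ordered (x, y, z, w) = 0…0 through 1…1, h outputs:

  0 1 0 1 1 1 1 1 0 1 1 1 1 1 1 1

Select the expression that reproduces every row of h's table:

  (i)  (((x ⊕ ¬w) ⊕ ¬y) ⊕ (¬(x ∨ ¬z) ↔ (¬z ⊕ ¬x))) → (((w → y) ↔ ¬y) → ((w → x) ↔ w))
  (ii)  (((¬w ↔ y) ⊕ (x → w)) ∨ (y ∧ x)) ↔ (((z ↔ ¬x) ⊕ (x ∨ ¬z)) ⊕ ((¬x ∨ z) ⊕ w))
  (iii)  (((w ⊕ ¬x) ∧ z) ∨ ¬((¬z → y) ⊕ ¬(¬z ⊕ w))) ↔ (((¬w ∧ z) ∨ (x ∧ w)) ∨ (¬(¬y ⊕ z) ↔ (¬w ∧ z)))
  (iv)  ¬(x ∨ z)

i

(ii) fails at (0,0,0,1): the formula yields 0, h is 1.
(iii) fails at (0,0,0,0): the formula yields 1, h is 0.
(iv) fails at (0,0,0,0): the formula yields 1, h is 0.
(i) is the remaining candidate, and it agrees with h on all 16 inputs.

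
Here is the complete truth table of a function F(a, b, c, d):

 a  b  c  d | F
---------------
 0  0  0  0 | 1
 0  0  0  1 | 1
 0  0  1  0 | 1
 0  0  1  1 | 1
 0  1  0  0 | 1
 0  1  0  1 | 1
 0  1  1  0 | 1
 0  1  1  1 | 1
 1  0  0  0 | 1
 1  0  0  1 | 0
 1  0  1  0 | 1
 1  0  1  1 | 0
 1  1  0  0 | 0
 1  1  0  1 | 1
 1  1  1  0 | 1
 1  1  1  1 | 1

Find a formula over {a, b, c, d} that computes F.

There are just 3 zero rows: (1,0,0,1), (1,0,1,1), (1,1,0,0). Their minterms are a·¬b·¬c·d, a·¬b·c·d, a·b·¬c·¬d; the OR of those covers precisely the 0-outputs, and negating it yields F.

F(a, b, c, d) = not (((((a and not b) and not c) and d) or (((a and not b) and c) and d)) or (((a and b) and not c) and not d))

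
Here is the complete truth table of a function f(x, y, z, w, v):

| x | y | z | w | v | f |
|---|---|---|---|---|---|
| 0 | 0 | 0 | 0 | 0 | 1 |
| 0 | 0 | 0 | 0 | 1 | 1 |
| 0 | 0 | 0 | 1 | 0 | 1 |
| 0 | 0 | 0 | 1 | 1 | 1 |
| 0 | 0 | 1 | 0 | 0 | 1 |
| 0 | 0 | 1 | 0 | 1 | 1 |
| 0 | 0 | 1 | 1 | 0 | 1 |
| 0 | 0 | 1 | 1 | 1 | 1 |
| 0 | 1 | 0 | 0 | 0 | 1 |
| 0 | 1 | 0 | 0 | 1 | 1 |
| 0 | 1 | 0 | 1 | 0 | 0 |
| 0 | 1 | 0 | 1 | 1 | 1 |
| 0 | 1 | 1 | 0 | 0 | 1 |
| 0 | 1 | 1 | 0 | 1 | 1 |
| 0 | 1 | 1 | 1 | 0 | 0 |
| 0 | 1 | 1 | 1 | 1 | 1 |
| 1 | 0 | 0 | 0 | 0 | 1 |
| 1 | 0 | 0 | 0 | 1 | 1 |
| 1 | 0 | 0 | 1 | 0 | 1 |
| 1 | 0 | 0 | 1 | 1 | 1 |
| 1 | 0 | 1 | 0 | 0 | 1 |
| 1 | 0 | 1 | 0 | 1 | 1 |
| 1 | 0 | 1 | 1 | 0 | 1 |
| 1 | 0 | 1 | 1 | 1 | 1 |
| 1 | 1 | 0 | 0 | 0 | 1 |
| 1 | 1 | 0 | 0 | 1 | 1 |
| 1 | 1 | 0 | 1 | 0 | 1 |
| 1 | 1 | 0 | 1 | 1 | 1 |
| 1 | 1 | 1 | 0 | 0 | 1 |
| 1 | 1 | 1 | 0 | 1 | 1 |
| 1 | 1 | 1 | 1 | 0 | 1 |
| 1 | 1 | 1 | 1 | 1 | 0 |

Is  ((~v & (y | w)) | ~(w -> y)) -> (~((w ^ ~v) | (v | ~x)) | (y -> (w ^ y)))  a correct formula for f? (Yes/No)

No

Check the formula against f row by row:
  x=0, y=0, z=0, w=0, v=0: formula gives 1, f = 1 ✓
  x=0, y=0, z=0, w=0, v=1: formula gives 1, f = 1 ✓
  x=0, y=0, z=0, w=1, v=0: formula gives 1, f = 1 ✓
  x=0, y=0, z=0, w=1, v=1: formula gives 1, f = 1 ✓
  …
  x=1, y=1, z=1, w=1, v=1: formula gives 1, but f = 0 ✗
Row (1,1,1,1,1) is a counterexample, so the formula is not equivalent to f.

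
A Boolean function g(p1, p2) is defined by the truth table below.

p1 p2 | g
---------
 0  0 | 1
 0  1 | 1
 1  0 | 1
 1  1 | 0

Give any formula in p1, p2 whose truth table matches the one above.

g(p1, p2) = not (p1 and p2)

The output is 0 only when every input is 1 — NAND of all inputs.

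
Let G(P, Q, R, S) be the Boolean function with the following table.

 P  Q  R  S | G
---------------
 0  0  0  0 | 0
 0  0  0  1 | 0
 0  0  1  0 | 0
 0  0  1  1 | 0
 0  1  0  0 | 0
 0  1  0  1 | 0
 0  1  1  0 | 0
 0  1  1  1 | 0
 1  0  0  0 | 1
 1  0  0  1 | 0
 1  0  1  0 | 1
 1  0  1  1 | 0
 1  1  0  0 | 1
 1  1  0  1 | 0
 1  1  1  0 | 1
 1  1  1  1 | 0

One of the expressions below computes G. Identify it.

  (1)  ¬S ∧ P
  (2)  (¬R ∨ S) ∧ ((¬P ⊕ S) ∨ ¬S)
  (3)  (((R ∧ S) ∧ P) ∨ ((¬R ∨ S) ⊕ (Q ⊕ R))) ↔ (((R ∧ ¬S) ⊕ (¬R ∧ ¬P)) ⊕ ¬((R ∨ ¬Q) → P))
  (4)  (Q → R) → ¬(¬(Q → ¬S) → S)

1

(2): at (0,0,0,0) it gives 1, but G = 0 — eliminated.
(3): at (0,1,1,0) it gives 1, but G = 0 — eliminated.
(4): at (0,1,0,0) it gives 1, but G = 0 — eliminated.
Only (1) survives; checking it on all 16 rows confirms it matches G.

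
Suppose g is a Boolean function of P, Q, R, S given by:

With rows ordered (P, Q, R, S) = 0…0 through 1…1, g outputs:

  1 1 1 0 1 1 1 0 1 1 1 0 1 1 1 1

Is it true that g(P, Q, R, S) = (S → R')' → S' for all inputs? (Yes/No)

No

Check the formula against g row by row:
  P=0, Q=0, R=0, S=0: formula gives 1, g = 1 ✓
  P=0, Q=0, R=0, S=1: formula gives 1, g = 1 ✓
  P=0, Q=0, R=1, S=0: formula gives 1, g = 1 ✓
  P=0, Q=0, R=1, S=1: formula gives 0, g = 0 ✓
  …
  P=1, Q=1, R=1, S=1: formula gives 0, but g = 1 ✗
Row (1,1,1,1) is a counterexample, so the formula is not equivalent to g.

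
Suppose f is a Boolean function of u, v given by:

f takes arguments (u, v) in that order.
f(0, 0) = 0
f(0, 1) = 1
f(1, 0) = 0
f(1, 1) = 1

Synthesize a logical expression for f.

The output simply equals v.

f(u, v) = v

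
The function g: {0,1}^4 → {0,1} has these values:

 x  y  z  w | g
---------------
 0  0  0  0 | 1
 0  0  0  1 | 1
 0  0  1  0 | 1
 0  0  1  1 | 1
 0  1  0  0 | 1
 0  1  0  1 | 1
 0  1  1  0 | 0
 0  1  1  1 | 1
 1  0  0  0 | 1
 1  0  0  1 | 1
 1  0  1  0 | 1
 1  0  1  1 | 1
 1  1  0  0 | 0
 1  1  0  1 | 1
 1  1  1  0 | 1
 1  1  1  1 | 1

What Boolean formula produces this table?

g(x, y, z, w) = NOT ((((NOT x AND y) AND z) AND NOT w) OR (((x AND y) AND NOT z) AND NOT w))

There are just 2 zero rows: (0,1,1,0), (1,1,0,0). Their minterms are ¬x·y·z·¬w, x·y·¬z·¬w; the OR of those covers precisely the 0-outputs, and negating it yields g.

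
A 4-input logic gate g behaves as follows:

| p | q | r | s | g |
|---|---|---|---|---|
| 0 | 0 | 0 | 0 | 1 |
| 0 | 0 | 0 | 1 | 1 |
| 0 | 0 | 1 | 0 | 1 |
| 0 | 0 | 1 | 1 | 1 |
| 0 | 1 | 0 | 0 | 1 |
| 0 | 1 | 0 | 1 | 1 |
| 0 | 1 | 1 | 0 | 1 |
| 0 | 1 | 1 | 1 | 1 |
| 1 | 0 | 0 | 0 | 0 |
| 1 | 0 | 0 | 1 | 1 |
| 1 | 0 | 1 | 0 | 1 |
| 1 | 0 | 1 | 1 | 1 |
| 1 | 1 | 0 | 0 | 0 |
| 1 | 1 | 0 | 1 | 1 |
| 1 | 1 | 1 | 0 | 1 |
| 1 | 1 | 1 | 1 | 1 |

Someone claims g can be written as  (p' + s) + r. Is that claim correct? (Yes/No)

Check the formula against g row by row:
  p=0, q=0, r=0, s=0: formula gives 1, g = 1 ✓
  p=0, q=0, r=0, s=1: formula gives 1, g = 1 ✓
  p=0, q=0, r=1, s=0: formula gives 1, g = 1 ✓
  p=0, q=0, r=1, s=1: formula gives 1, g = 1 ✓
  …and likewise for the remaining 12 rows.
All 16 rows match — the expression computes g exactly.

Yes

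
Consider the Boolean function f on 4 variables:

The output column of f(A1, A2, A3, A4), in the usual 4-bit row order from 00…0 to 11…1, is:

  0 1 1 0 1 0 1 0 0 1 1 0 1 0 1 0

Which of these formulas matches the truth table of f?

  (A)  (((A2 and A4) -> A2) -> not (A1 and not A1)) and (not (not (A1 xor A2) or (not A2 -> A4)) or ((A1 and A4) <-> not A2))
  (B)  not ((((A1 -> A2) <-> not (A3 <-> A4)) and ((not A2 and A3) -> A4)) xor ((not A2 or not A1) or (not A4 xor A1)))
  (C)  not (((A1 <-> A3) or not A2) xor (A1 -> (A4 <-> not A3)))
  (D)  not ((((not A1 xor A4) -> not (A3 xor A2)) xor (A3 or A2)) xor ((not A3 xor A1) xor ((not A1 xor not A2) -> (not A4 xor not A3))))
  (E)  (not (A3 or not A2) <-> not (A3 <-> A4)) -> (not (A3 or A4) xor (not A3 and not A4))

(A) fails at (0,0,0,1): the formula yields 0, f is 1.
(B) fails at (0,0,1,0): the formula yields 0, f is 1.
(C) fails at (0,0,0,0): the formula yields 1, f is 0.
(D) fails at (0,0,0,1): the formula yields 0, f is 1.
That leaves (E). Evaluating it on every row reproduces the table of f exactly.

E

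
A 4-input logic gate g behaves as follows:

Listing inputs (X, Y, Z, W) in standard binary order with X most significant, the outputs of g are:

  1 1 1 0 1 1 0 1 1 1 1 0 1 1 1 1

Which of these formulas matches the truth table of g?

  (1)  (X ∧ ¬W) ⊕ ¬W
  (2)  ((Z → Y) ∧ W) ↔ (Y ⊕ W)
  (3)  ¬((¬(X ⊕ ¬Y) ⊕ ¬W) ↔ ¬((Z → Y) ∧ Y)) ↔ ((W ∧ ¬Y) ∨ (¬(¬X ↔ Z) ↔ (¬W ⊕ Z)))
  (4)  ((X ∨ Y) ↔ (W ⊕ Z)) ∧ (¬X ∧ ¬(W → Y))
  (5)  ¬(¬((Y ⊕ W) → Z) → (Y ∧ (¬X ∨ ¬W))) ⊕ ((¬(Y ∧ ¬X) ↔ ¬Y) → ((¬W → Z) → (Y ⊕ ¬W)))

5

(1): at (0,0,0,1) it gives 0, but g = 1 — eliminated.
(2): at (0,1,0,0) it gives 0, but g = 1 — eliminated.
(3): at (0,0,0,0) it gives 0, but g = 1 — eliminated.
(4): at (0,0,0,0) it gives 0, but g = 1 — eliminated.
That leaves (5). Evaluating it on every row reproduces the table of g exactly.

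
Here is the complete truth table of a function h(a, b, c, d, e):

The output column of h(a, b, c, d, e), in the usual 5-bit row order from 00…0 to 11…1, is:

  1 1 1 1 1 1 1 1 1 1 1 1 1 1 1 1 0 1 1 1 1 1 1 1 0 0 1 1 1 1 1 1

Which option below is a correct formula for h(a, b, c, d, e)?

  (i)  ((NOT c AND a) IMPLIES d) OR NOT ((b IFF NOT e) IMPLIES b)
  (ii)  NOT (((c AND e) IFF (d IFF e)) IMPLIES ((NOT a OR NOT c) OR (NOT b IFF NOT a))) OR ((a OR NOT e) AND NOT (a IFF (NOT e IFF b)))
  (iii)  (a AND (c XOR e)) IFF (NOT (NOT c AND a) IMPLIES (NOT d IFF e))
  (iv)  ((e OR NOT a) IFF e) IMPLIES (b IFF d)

i

(ii) fails at (0,0,0,0,0): the formula yields 0, h is 1.
(iii) fails at (0,0,0,0,1): the formula yields 0, h is 1.
(iv) fails at (0,0,0,1,1): the formula yields 0, h is 1.
Only (i) survives; checking it on all 32 rows confirms it matches h.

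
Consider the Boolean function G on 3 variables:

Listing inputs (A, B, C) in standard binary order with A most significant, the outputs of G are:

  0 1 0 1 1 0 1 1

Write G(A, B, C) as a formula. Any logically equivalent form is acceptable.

The 0-rows are (0,0,0), (0,1,0), (1,0,1). Take each as a conjunction (¬A·¬B·¬C, ¬A·B·¬C, A·¬B·C), form their disjunction, and complement — that gives a formula that is 1 everywhere G is.

G(A, B, C) = NOT ((((NOT A AND NOT B) AND NOT C) OR ((NOT A AND B) AND NOT C)) OR ((A AND NOT B) AND C))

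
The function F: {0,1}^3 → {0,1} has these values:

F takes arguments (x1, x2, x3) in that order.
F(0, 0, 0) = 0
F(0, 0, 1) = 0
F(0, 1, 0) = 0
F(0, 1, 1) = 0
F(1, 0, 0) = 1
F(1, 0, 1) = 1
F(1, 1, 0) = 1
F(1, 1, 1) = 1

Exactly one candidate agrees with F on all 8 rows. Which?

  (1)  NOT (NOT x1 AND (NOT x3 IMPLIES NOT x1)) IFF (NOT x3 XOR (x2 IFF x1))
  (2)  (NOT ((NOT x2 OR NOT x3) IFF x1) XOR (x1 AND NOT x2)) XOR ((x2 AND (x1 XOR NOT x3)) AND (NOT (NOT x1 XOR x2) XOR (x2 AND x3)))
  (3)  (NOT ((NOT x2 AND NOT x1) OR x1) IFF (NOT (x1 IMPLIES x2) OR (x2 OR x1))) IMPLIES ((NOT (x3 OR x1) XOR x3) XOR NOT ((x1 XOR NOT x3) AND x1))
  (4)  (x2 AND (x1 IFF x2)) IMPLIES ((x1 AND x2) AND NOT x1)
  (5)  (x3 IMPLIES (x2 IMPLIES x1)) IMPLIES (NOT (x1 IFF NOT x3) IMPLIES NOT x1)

(1) fails at (0,0,0): the formula yields 1, F is 0.
(2) fails at (0,0,0): the formula yields 1, F is 0.
(4) fails at (0,0,0): the formula yields 1, F is 0.
(5) fails at (0,0,0): the formula yields 1, F is 0.
Only (3) survives; checking it on all 8 rows confirms it matches F.

3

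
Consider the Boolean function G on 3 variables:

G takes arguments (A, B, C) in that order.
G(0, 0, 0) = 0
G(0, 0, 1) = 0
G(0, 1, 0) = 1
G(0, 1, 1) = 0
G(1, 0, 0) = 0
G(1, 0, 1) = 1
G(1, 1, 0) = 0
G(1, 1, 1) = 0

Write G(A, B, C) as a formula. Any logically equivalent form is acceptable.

Collect the rows where G=1 — (0,1,0), (1,0,1) — and write one minterm per row: ¬A·B·¬C, A·¬B·C. Their union (logical OR) reproduces the table exactly.

G(A, B, C) = ((¬A ∧ B) ∧ ¬C) ∨ ((A ∧ ¬B) ∧ C)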